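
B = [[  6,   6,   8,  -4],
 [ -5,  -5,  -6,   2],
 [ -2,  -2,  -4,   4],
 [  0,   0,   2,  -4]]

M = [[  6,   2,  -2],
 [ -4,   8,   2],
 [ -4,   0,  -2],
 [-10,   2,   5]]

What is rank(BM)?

First compute BM:
[[ 20,  52, -36],
 [ -6, -46,  22],
 [-28, -12,  28],
 [ 32,  -8, -24]]
Now row reduce the product.
R2 ← R2 + (3/10)·R1: [0, -152/5, 56/5]
R3 ← R3 + (7/5)·R1: [0, 304/5, -112/5]
R4 ← R4 − (8/5)·R1: [0, -456/5, 168/5]
R3 ← R3 + (2)·R2: [0, 0, 0]
R4 ← R4 − (3)·R2: [0, 0, 0]
2 nonzero rows, so rank(BM) = 2.

2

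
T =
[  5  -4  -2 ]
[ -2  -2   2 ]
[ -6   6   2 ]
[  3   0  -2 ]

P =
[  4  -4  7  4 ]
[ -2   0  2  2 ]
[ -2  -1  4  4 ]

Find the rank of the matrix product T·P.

2

First compute TP:
[[ 32, -18,  19,   4],
 [ -8,   6, -10,  -4],
 [-40,  22, -22,  -4],
 [ 16, -10,  13,   4]]
Now row reduce the product.
R2 ← R2 + (1/4)·R1: [0, 3/2, -21/4, -3]
R3 ← R3 + (5/4)·R1: [0, -1/2, 7/4, 1]
R4 ← R4 − (1/2)·R1: [0, -1, 7/2, 2]
R3 ← R3 + (1/3)·R2: [0, 0, 0, 0]
R4 ← R4 + (2/3)·R2: [0, 0, 0, 0]
2 nonzero rows, so rank(TP) = 2.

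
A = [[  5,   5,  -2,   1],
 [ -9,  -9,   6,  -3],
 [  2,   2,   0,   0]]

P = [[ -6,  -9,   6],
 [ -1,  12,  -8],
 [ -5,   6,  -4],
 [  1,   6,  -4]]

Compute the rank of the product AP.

2

First compute AP:
[[-24,   9,  -6],
 [ 30,  -9,   6],
 [-14,   6,  -4]]
Now row reduce the product.
R2 ← R2 + (5/4)·R1: [0, 9/4, -3/2]
R3 ← R3 − (7/12)·R1: [0, 3/4, -1/2]
R3 ← R3 − (1/3)·R2: [0, 0, 0]
2 nonzero rows, so rank(AP) = 2.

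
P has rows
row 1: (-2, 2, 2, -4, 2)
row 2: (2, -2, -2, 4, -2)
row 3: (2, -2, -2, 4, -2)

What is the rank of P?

1

Row reduce to echelon form.
R2 ← R2 + R1: [0, 0, 0, 0, 0]
R3 ← R3 + R1: [0, 0, 0, 0, 0]
Echelon form has 1 nonzero row, so rank(P) = 1.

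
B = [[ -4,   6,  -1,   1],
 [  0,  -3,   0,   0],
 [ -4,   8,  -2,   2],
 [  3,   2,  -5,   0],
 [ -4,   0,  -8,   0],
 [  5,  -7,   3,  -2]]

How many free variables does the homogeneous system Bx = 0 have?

Row reduce to echelon form.
R3 ← R3 − R1: [0, 2, -1, 1]
R4 ← R4 + (3/4)·R1: [0, 13/2, -23/4, 3/4]
R5 ← R5 − R1: [0, -6, -7, -1]
R6 ← R6 + (5/4)·R1: [0, 1/2, 7/4, -3/4]
R3 ← R3 + (2/3)·R2: [0, 0, -1, 1]
R4 ← R4 + (13/6)·R2: [0, 0, -23/4, 3/4]
R5 ← R5 − (2)·R2: [0, 0, -7, -1]
R6 ← R6 + (1/6)·R2: [0, 0, 7/4, -3/4]
R4 ← R4 − (23/4)·R3: [0, 0, 0, -5]
R5 ← R5 − (7)·R3: [0, 0, 0, -8]
R6 ← R6 + (7/4)·R3: [0, 0, 0, 1]
R5 ← R5 − (8/5)·R4: [0, 0, 0, 0]
R6 ← R6 + (1/5)·R4: [0, 0, 0, 0]
4 nonzero rows, so rank(B) = 4.
B has 4 columns; by rank–nullity, nullity = 4 − 4 = 0.

0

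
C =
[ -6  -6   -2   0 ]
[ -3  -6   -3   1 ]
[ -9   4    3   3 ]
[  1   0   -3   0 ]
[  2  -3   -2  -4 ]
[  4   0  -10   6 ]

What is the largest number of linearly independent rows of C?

4

Row reduce to echelon form.
R2 ← R2 − (1/2)·R1: [0, -3, -2, 1]
R3 ← R3 − (3/2)·R1: [0, 13, 6, 3]
R4 ← R4 + (1/6)·R1: [0, -1, -10/3, 0]
R5 ← R5 + (1/3)·R1: [0, -5, -8/3, -4]
R6 ← R6 + (2/3)·R1: [0, -4, -34/3, 6]
R3 ← R3 + (13/3)·R2: [0, 0, -8/3, 22/3]
R4 ← R4 − (1/3)·R2: [0, 0, -8/3, -1/3]
R5 ← R5 − (5/3)·R2: [0, 0, 2/3, -17/3]
R6 ← R6 − (4/3)·R2: [0, 0, -26/3, 14/3]
R4 ← R4 − R3: [0, 0, 0, -23/3]
R5 ← R5 + (1/4)·R3: [0, 0, 0, -23/6]
R6 ← R6 − (13/4)·R3: [0, 0, 0, -115/6]
R5 ← R5 − (1/2)·R4: [0, 0, 0, 0]
R6 ← R6 − (5/2)·R4: [0, 0, 0, 0]
Echelon form has 4 nonzero rows, so rank(C) = 4.
The rank gives the maximum number of linearly independent rows: 4.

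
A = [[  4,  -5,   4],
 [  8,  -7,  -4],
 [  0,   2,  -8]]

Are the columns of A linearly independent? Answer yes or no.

no

Row reduce A to echelon form.
R2 ← R2 − (2)·R1: [0, 3, -12]
R3 ← R3 − (2/3)·R2: [0, 0, 0]
2 pivots among 3 columns.
Only 2 < 3 pivot columns, so the columns are linearly dependent.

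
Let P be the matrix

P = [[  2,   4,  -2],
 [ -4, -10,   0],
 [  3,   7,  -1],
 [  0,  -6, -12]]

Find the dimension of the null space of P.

Row reduce to echelon form.
R2 ← R2 + (2)·R1: [0, -2, -4]
R3 ← R3 − (3/2)·R1: [0, 1, 2]
R3 ← R3 + (1/2)·R2: [0, 0, 0]
R4 ← R4 − (3)·R2: [0, 0, 0]
2 nonzero rows, so rank(P) = 2.
P has 3 columns; by rank–nullity, nullity = 3 − 2 = 1.

1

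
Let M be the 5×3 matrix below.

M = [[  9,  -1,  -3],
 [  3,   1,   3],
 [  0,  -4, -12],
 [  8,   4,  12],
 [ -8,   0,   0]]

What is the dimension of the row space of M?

Row reduce to echelon form.
R2 ← R2 − (1/3)·R1: [0, 4/3, 4]
R4 ← R4 − (8/9)·R1: [0, 44/9, 44/3]
R5 ← R5 + (8/9)·R1: [0, -8/9, -8/3]
R3 ← R3 + (3)·R2: [0, 0, 0]
R4 ← R4 − (11/3)·R2: [0, 0, 0]
R5 ← R5 + (2/3)·R2: [0, 0, 0]
Echelon form has 2 nonzero rows, so rank(M) = 2.
The row space has dimension equal to the rank: 2.

2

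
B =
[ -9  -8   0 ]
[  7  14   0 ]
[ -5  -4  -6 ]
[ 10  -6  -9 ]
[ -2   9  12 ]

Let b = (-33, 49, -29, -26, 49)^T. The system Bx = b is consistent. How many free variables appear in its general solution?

Row reduce the augmented matrix [B | b].
R2 ← R2 + (7/9)·R1: [0, 70/9, 0, 70/3]
R3 ← R3 − (5/9)·R1: [0, 4/9, -6, -32/3]
R4 ← R4 + (10/9)·R1: [0, -134/9, -9, -188/3]
R5 ← R5 − (2/9)·R1: [0, 97/9, 12, 169/3]
R3 ← R3 − (2/35)·R2: [0, 0, -6, -12]
R4 ← R4 + (67/35)·R2: [0, 0, -9, -18]
R5 ← R5 − (97/70)·R2: [0, 0, 12, 24]
R4 ← R4 − (3/2)·R3: [0, 0, 0, 0]
R5 ← R5 + (2)·R3: [0, 0, 0, 0]
The echelon form has 3 nonzero rows, and every pivot lies in the first 3 columns, so rank(B) = rank([B|b]) = 3.
The system is consistent.
Free variables = (unknowns) − (rank) = 3 − 3 = 0.

0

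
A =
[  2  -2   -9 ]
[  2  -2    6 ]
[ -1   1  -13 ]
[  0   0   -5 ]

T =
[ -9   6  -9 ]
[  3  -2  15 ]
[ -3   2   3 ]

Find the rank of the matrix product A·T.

2

First compute AT:
[[  3,  -2, -75],
 [-42,  28, -30],
 [ 51, -34, -15],
 [ 15, -10, -15]]
Now row reduce the product.
R2 ← R2 + (14)·R1: [0, 0, -1080]
R3 ← R3 − (17)·R1: [0, 0, 1260]
R4 ← R4 − (5)·R1: [0, 0, 360]
R3 ← R3 + (7/6)·R2: [0, 0, 0]
R4 ← R4 + (1/3)·R2: [0, 0, 0]
2 nonzero rows, so rank(AT) = 2.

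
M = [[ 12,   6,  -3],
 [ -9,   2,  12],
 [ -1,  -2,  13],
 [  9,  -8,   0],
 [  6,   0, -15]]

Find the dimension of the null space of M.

Row reduce to echelon form.
R2 ← R2 + (3/4)·R1: [0, 13/2, 39/4]
R3 ← R3 + (1/12)·R1: [0, -3/2, 51/4]
R4 ← R4 − (3/4)·R1: [0, -25/2, 9/4]
R5 ← R5 − (1/2)·R1: [0, -3, -27/2]
R3 ← R3 + (3/13)·R2: [0, 0, 15]
R4 ← R4 + (25/13)·R2: [0, 0, 21]
R5 ← R5 + (6/13)·R2: [0, 0, -9]
R4 ← R4 − (7/5)·R3: [0, 0, 0]
R5 ← R5 + (3/5)·R3: [0, 0, 0]
3 nonzero rows, so rank(M) = 3.
M has 3 columns; by rank–nullity, nullity = 3 − 3 = 0.

0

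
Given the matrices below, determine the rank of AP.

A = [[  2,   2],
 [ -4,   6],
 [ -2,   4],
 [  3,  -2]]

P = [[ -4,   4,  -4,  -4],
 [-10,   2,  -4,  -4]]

First compute AP:
[[-28,  12, -16, -16],
 [-44,  -4,  -8,  -8],
 [-32,   0,  -8,  -8],
 [  8,   8,  -4,  -4]]
Now row reduce the product.
R2 ← R2 − (11/7)·R1: [0, -160/7, 120/7, 120/7]
R3 ← R3 − (8/7)·R1: [0, -96/7, 72/7, 72/7]
R4 ← R4 + (2/7)·R1: [0, 80/7, -60/7, -60/7]
R3 ← R3 − (3/5)·R2: [0, 0, 0, 0]
R4 ← R4 + (1/2)·R2: [0, 0, 0, 0]
2 nonzero rows, so rank(AP) = 2.

2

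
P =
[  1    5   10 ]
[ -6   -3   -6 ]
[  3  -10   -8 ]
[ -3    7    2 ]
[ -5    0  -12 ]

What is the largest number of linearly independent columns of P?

Row reduce to echelon form.
R2 ← R2 + (6)·R1: [0, 27, 54]
R3 ← R3 − (3)·R1: [0, -25, -38]
R4 ← R4 + (3)·R1: [0, 22, 32]
R5 ← R5 + (5)·R1: [0, 25, 38]
R3 ← R3 + (25/27)·R2: [0, 0, 12]
R4 ← R4 − (22/27)·R2: [0, 0, -12]
R5 ← R5 − (25/27)·R2: [0, 0, -12]
R4 ← R4 + R3: [0, 0, 0]
R5 ← R5 + R3: [0, 0, 0]
Echelon form has 3 nonzero rows, so rank(P) = 3.
The rank gives the maximum number of linearly independent columns: 3.

3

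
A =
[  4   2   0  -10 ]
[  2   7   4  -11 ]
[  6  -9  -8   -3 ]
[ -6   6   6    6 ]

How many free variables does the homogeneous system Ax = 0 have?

2

Row reduce to echelon form.
R2 ← R2 − (1/2)·R1: [0, 6, 4, -6]
R3 ← R3 − (3/2)·R1: [0, -12, -8, 12]
R4 ← R4 + (3/2)·R1: [0, 9, 6, -9]
R3 ← R3 + (2)·R2: [0, 0, 0, 0]
R4 ← R4 − (3/2)·R2: [0, 0, 0, 0]
2 nonzero rows, so rank(A) = 2.
A has 4 columns; by rank–nullity, nullity = 4 − 2 = 2.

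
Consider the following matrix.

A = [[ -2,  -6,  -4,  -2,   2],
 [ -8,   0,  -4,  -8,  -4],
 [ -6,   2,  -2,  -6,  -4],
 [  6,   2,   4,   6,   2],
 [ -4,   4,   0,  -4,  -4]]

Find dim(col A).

Row reduce to echelon form.
R2 ← R2 − (4)·R1: [0, 24, 12, 0, -12]
R3 ← R3 − (3)·R1: [0, 20, 10, 0, -10]
R4 ← R4 + (3)·R1: [0, -16, -8, 0, 8]
R5 ← R5 − (2)·R1: [0, 16, 8, 0, -8]
R3 ← R3 − (5/6)·R2: [0, 0, 0, 0, 0]
R4 ← R4 + (2/3)·R2: [0, 0, 0, 0, 0]
R5 ← R5 − (2/3)·R2: [0, 0, 0, 0, 0]
Echelon form has 2 nonzero rows, so rank(A) = 2.
The column space has dimension equal to the rank: 2.

2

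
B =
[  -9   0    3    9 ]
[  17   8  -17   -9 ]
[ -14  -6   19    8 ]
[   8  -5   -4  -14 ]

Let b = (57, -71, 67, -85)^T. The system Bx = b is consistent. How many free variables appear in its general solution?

0

Row reduce the augmented matrix [B | b].
R2 ← R2 + (17/9)·R1: [0, 8, -34/3, 8, 110/3]
R3 ← R3 − (14/9)·R1: [0, -6, 43/3, -6, -65/3]
R4 ← R4 + (8/9)·R1: [0, -5, -4/3, -6, -103/3]
R3 ← R3 + (3/4)·R2: [0, 0, 35/6, 0, 35/6]
R4 ← R4 + (5/8)·R2: [0, 0, -101/12, -1, -137/12]
R4 ← R4 + (101/70)·R3: [0, 0, 0, -1, -3]
The echelon form has 4 nonzero rows, and every pivot lies in the first 4 columns, so rank(B) = rank([B|b]) = 4.
The system is consistent.
Free variables = (unknowns) − (rank) = 4 − 4 = 0.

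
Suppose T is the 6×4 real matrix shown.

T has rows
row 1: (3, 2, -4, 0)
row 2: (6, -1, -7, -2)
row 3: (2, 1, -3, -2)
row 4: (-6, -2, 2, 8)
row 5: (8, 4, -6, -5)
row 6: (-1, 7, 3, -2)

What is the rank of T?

Row reduce to echelon form.
R2 ← R2 − (2)·R1: [0, -5, 1, -2]
R3 ← R3 − (2/3)·R1: [0, -1/3, -1/3, -2]
R4 ← R4 + (2)·R1: [0, 2, -6, 8]
R5 ← R5 − (8/3)·R1: [0, -4/3, 14/3, -5]
R6 ← R6 + (1/3)·R1: [0, 23/3, 5/3, -2]
R3 ← R3 − (1/15)·R2: [0, 0, -2/5, -28/15]
R4 ← R4 + (2/5)·R2: [0, 0, -28/5, 36/5]
R5 ← R5 − (4/15)·R2: [0, 0, 22/5, -67/15]
R6 ← R6 + (23/15)·R2: [0, 0, 16/5, -76/15]
R4 ← R4 − (14)·R3: [0, 0, 0, 100/3]
R5 ← R5 + (11)·R3: [0, 0, 0, -25]
R6 ← R6 + (8)·R3: [0, 0, 0, -20]
R5 ← R5 + (3/4)·R4: [0, 0, 0, 0]
R6 ← R6 + (3/5)·R4: [0, 0, 0, 0]
Echelon form has 4 nonzero rows, so rank(T) = 4.

4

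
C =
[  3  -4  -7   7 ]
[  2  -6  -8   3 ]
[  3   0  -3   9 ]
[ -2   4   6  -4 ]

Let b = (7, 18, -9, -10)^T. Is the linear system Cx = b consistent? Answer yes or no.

yes

Row reduce the augmented matrix [C | b].
R2 ← R2 − (2/3)·R1: [0, -10/3, -10/3, -5/3, 40/3]
R3 ← R3 − R1: [0, 4, 4, 2, -16]
R4 ← R4 + (2/3)·R1: [0, 4/3, 4/3, 2/3, -16/3]
R3 ← R3 + (6/5)·R2: [0, 0, 0, 0, 0]
R4 ← R4 + (2/5)·R2: [0, 0, 0, 0, 0]
The echelon form has 2 nonzero rows, and every pivot lies in the first 4 columns, so rank(C) = rank([C|b]) = 2.
The system is consistent.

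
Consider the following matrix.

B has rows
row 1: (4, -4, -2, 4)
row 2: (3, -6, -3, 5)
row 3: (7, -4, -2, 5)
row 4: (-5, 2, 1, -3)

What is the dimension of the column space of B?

Row reduce to echelon form.
R2 ← R2 − (3/4)·R1: [0, -3, -3/2, 2]
R3 ← R3 − (7/4)·R1: [0, 3, 3/2, -2]
R4 ← R4 + (5/4)·R1: [0, -3, -3/2, 2]
R3 ← R3 + R2: [0, 0, 0, 0]
R4 ← R4 − R2: [0, 0, 0, 0]
Echelon form has 2 nonzero rows, so rank(B) = 2.
The column space has dimension equal to the rank: 2.

2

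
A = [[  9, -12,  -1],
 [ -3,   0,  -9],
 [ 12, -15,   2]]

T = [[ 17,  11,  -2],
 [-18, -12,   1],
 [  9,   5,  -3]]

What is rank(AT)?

3

First compute AT:
[[360, 238, -27],
 [-132, -78,  33],
 [492, 322, -45]]
Now row reduce the product.
R2 ← R2 + (11/30)·R1: [0, 139/15, 231/10]
R3 ← R3 − (41/30)·R1: [0, -49/15, -81/10]
R3 ← R3 + (49/139)·R2: [0, 0, 6/139]
3 nonzero rows, so rank(AT) = 3.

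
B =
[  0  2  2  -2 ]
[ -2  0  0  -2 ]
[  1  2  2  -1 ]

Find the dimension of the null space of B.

Row reduce to echelon form.
Swap R1 ↔ R2
R3 ← R3 + (1/2)·R1: [0, 2, 2, -2]
R3 ← R3 − R2: [0, 0, 0, 0]
2 nonzero rows, so rank(B) = 2.
B has 4 columns; by rank–nullity, nullity = 4 − 2 = 2.

2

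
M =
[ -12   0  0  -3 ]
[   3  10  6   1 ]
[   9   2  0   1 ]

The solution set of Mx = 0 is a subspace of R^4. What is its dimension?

Row reduce to echelon form.
R2 ← R2 + (1/4)·R1: [0, 10, 6, 1/4]
R3 ← R3 + (3/4)·R1: [0, 2, 0, -5/4]
R3 ← R3 − (1/5)·R2: [0, 0, -6/5, -13/10]
3 nonzero rows, so rank(M) = 3.
M has 4 columns; by rank–nullity, nullity = 4 − 3 = 1.

1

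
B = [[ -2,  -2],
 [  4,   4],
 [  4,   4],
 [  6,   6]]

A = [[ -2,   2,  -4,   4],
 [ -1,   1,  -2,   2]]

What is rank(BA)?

First compute BA:
[[  6,  -6,  12, -12],
 [-12,  12, -24,  24],
 [-12,  12, -24,  24],
 [-18,  18, -36,  36]]
Now row reduce the product.
R2 ← R2 + (2)·R1: [0, 0, 0, 0]
R3 ← R3 + (2)·R1: [0, 0, 0, 0]
R4 ← R4 + (3)·R1: [0, 0, 0, 0]
1 nonzero row, so rank(BA) = 1.

1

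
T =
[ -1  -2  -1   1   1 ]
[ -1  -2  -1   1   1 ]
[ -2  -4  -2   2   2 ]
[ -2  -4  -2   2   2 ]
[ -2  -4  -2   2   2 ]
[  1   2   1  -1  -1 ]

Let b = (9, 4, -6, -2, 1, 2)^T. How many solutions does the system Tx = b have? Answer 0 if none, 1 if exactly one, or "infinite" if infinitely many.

Row reduce the augmented matrix [T | b].
R2 ← R2 − R1: [0, 0, 0, 0, 0, -5]
R3 ← R3 − (2)·R1: [0, 0, 0, 0, 0, -24]
R4 ← R4 − (2)·R1: [0, 0, 0, 0, 0, -20]
R5 ← R5 − (2)·R1: [0, 0, 0, 0, 0, -17]
R6 ← R6 + R1: [0, 0, 0, 0, 0, 11]
R3 ← R3 − (24/5)·R2: [0, 0, 0, 0, 0, 0]
R4 ← R4 − (4)·R2: [0, 0, 0, 0, 0, 0]
R5 ← R5 − (17/5)·R2: [0, 0, 0, 0, 0, 0]
R6 ← R6 + (11/5)·R2: [0, 0, 0, 0, 0, 0]
The echelon form has 2 nonzero rows; the last pivot sits in the augmented column, so rank(T) = 1 but rank([T|b]) = 2.
Since the ranks differ, the system is inconsistent.
It has no solutions.

0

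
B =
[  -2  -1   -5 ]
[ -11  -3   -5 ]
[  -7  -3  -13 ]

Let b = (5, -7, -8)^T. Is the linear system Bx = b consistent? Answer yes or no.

no

Row reduce the augmented matrix [B | b].
R2 ← R2 − (11/2)·R1: [0, 5/2, 45/2, -69/2]
R3 ← R3 − (7/2)·R1: [0, 1/2, 9/2, -51/2]
R3 ← R3 − (1/5)·R2: [0, 0, 0, -93/5]
The echelon form has 3 nonzero rows; the last pivot sits in the augmented column, so rank(B) = 2 but rank([B|b]) = 3.
Since the ranks differ, the system is inconsistent.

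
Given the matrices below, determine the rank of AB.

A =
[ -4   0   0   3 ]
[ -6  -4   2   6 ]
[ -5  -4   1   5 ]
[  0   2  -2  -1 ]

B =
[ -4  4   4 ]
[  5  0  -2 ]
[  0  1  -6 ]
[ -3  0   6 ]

First compute AB:
[[  7, -16,   2],
 [-14, -22,   8],
 [-15, -19,  12],
 [ 13,  -2,   2]]
Now row reduce the product.
R2 ← R2 + (2)·R1: [0, -54, 12]
R3 ← R3 + (15/7)·R1: [0, -373/7, 114/7]
R4 ← R4 − (13/7)·R1: [0, 194/7, -12/7]
R3 ← R3 − (373/378)·R2: [0, 0, 40/9]
R4 ← R4 + (97/189)·R2: [0, 0, 40/9]
R4 ← R4 − R3: [0, 0, 0]
3 nonzero rows, so rank(AB) = 3.

3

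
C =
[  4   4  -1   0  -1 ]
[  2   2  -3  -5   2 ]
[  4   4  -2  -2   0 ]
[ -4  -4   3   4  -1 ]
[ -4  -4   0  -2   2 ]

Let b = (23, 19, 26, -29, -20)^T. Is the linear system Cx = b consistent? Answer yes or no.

Row reduce the augmented matrix [C | b].
R2 ← R2 − (1/2)·R1: [0, 0, -5/2, -5, 5/2, 15/2]
R3 ← R3 − R1: [0, 0, -1, -2, 1, 3]
R4 ← R4 + R1: [0, 0, 2, 4, -2, -6]
R5 ← R5 + R1: [0, 0, -1, -2, 1, 3]
R3 ← R3 − (2/5)·R2: [0, 0, 0, 0, 0, 0]
R4 ← R4 + (4/5)·R2: [0, 0, 0, 0, 0, 0]
R5 ← R5 − (2/5)·R2: [0, 0, 0, 0, 0, 0]
The echelon form has 2 nonzero rows, and every pivot lies in the first 5 columns, so rank(C) = rank([C|b]) = 2.
The system is consistent.

yes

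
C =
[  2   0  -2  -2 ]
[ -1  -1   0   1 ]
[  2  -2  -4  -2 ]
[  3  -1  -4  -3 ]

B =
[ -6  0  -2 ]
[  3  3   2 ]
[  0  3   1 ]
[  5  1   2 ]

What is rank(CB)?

First compute CB:
[[-22,  -8, -10],
 [  8,  -2,   2],
 [-28, -20, -16],
 [-36, -18, -18]]
Now row reduce the product.
R2 ← R2 + (4/11)·R1: [0, -54/11, -18/11]
R3 ← R3 − (14/11)·R1: [0, -108/11, -36/11]
R4 ← R4 − (18/11)·R1: [0, -54/11, -18/11]
R3 ← R3 − (2)·R2: [0, 0, 0]
R4 ← R4 − R2: [0, 0, 0]
2 nonzero rows, so rank(CB) = 2.

2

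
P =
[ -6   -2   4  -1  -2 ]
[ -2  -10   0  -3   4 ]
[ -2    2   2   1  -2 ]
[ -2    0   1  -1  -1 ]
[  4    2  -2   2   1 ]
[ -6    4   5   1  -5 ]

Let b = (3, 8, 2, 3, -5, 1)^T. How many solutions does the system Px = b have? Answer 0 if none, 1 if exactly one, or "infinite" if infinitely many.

Row reduce the augmented matrix [P | b].
R2 ← R2 − (1/3)·R1: [0, -28/3, -4/3, -8/3, 14/3, 7]
R3 ← R3 − (1/3)·R1: [0, 8/3, 2/3, 4/3, -4/3, 1]
R4 ← R4 − (1/3)·R1: [0, 2/3, -1/3, -2/3, -1/3, 2]
R5 ← R5 + (2/3)·R1: [0, 2/3, 2/3, 4/3, -1/3, -3]
R6 ← R6 − R1: [0, 6, 1, 2, -3, -2]
R3 ← R3 + (2/7)·R2: [0, 0, 2/7, 4/7, 0, 3]
R4 ← R4 + (1/14)·R2: [0, 0, -3/7, -6/7, 0, 5/2]
R5 ← R5 + (1/14)·R2: [0, 0, 4/7, 8/7, 0, -5/2]
R6 ← R6 + (9/14)·R2: [0, 0, 1/7, 2/7, 0, 5/2]
R4 ← R4 + (3/2)·R3: [0, 0, 0, 0, 0, 7]
R5 ← R5 − (2)·R3: [0, 0, 0, 0, 0, -17/2]
R6 ← R6 − (1/2)·R3: [0, 0, 0, 0, 0, 1]
R5 ← R5 + (17/14)·R4: [0, 0, 0, 0, 0, 0]
R6 ← R6 − (1/7)·R4: [0, 0, 0, 0, 0, 0]
The echelon form has 4 nonzero rows; the last pivot sits in the augmented column, so rank(P) = 3 but rank([P|b]) = 4.
Since the ranks differ, the system is inconsistent.
It has no solutions.

0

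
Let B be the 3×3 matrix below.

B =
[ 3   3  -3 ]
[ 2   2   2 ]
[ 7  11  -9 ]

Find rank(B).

3

Row reduce to echelon form.
R2 ← R2 − (2/3)·R1: [0, 0, 4]
R3 ← R3 − (7/3)·R1: [0, 4, -2]
Swap R2 ↔ R3
Echelon form has 3 nonzero rows, so rank(B) = 3.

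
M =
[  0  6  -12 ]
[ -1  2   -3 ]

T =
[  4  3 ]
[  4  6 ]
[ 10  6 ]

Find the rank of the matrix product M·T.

First compute MT:
[[-96, -36],
 [-26,  -9]]
Now row reduce the product.
R2 ← R2 − (13/48)·R1: [0, 3/4]
2 nonzero rows, so rank(MT) = 2.

2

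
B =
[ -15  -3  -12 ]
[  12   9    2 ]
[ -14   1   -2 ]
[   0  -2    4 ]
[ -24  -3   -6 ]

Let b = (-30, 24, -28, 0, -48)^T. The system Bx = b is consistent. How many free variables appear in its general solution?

Row reduce the augmented matrix [B | b].
R2 ← R2 + (4/5)·R1: [0, 33/5, -38/5, 0]
R3 ← R3 − (14/15)·R1: [0, 19/5, 46/5, 0]
R5 ← R5 − (8/5)·R1: [0, 9/5, 66/5, 0]
R3 ← R3 − (19/33)·R2: [0, 0, 448/33, 0]
R4 ← R4 + (10/33)·R2: [0, 0, 56/33, 0]
R5 ← R5 − (3/11)·R2: [0, 0, 168/11, 0]
R4 ← R4 − (1/8)·R3: [0, 0, 0, 0]
R5 ← R5 − (9/8)·R3: [0, 0, 0, 0]
The echelon form has 3 nonzero rows, and every pivot lies in the first 3 columns, so rank(B) = rank([B|b]) = 3.
The system is consistent.
Free variables = (unknowns) − (rank) = 3 − 3 = 0.

0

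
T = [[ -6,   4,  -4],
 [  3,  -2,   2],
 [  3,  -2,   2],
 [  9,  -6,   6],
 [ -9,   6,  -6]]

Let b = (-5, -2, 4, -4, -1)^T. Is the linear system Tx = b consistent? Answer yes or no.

Row reduce the augmented matrix [T | b].
R2 ← R2 + (1/2)·R1: [0, 0, 0, -9/2]
R3 ← R3 + (1/2)·R1: [0, 0, 0, 3/2]
R4 ← R4 + (3/2)·R1: [0, 0, 0, -23/2]
R5 ← R5 − (3/2)·R1: [0, 0, 0, 13/2]
R3 ← R3 + (1/3)·R2: [0, 0, 0, 0]
R4 ← R4 − (23/9)·R2: [0, 0, 0, 0]
R5 ← R5 + (13/9)·R2: [0, 0, 0, 0]
The echelon form has 2 nonzero rows; the last pivot sits in the augmented column, so rank(T) = 1 but rank([T|b]) = 2.
Since the ranks differ, the system is inconsistent.

no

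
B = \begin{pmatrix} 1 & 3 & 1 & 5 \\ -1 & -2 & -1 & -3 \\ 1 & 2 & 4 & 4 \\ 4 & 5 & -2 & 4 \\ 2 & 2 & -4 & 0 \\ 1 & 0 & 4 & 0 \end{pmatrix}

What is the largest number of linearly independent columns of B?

Row reduce to echelon form.
R2 ← R2 + R1: [0, 1, 0, 2]
R3 ← R3 − R1: [0, -1, 3, -1]
R4 ← R4 − (4)·R1: [0, -7, -6, -16]
R5 ← R5 − (2)·R1: [0, -4, -6, -10]
R6 ← R6 − R1: [0, -3, 3, -5]
R3 ← R3 + R2: [0, 0, 3, 1]
R4 ← R4 + (7)·R2: [0, 0, -6, -2]
R5 ← R5 + (4)·R2: [0, 0, -6, -2]
R6 ← R6 + (3)·R2: [0, 0, 3, 1]
R4 ← R4 + (2)·R3: [0, 0, 0, 0]
R5 ← R5 + (2)·R3: [0, 0, 0, 0]
R6 ← R6 − R3: [0, 0, 0, 0]
Echelon form has 3 nonzero rows, so rank(B) = 3.
The rank gives the maximum number of linearly independent columns: 3.

3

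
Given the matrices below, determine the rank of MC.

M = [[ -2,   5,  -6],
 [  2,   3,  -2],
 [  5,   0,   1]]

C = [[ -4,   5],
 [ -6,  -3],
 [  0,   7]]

First compute MC:
[[-22, -67],
 [-26, -13],
 [-20,  32]]
Now row reduce the product.
R2 ← R2 − (13/11)·R1: [0, 728/11]
R3 ← R3 − (10/11)·R1: [0, 1022/11]
R3 ← R3 − (73/52)·R2: [0, 0]
2 nonzero rows, so rank(MC) = 2.

2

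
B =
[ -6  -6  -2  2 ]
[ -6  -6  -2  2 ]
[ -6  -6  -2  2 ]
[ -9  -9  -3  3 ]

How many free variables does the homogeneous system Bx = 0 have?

Row reduce to echelon form.
R2 ← R2 − R1: [0, 0, 0, 0]
R3 ← R3 − R1: [0, 0, 0, 0]
R4 ← R4 − (3/2)·R1: [0, 0, 0, 0]
1 nonzero row, so rank(B) = 1.
B has 4 columns; by rank–nullity, nullity = 4 − 1 = 3.

3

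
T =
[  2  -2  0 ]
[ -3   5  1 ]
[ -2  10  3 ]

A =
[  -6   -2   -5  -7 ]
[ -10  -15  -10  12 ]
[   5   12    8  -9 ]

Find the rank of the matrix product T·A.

First compute TA:
[[  8,  26,  10, -38],
 [-27, -57, -27,  72],
 [-73, -110, -66, 107]]
Now row reduce the product.
R2 ← R2 + (27/8)·R1: [0, 123/4, 27/4, -225/4]
R3 ← R3 + (73/8)·R1: [0, 509/4, 101/4, -959/4]
R3 ← R3 − (509/123)·R2: [0, 0, -110/41, -286/41]
3 nonzero rows, so rank(TA) = 3.

3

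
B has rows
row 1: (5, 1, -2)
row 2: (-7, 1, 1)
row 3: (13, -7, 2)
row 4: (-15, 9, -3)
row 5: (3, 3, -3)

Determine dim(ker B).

1

Row reduce to echelon form.
R2 ← R2 + (7/5)·R1: [0, 12/5, -9/5]
R3 ← R3 − (13/5)·R1: [0, -48/5, 36/5]
R4 ← R4 + (3)·R1: [0, 12, -9]
R5 ← R5 − (3/5)·R1: [0, 12/5, -9/5]
R3 ← R3 + (4)·R2: [0, 0, 0]
R4 ← R4 − (5)·R2: [0, 0, 0]
R5 ← R5 − R2: [0, 0, 0]
2 nonzero rows, so rank(B) = 2.
B has 3 columns; by rank–nullity, nullity = 3 − 2 = 1.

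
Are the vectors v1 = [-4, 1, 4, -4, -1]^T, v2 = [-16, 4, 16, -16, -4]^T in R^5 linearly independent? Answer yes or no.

no

Form the matrix with these vectors as rows and row reduce.
R2 ← R2 − (4)·R1: [0, 0, 0, 0, 0]
1 nonzero row, so the 2 vectors span a space of dimension 1.
Since 1 < 2, the vectors are linearly dependent.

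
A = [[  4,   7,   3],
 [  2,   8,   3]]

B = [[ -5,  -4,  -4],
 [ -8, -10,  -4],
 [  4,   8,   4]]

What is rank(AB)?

2

First compute AB:
[[-64, -62, -32],
 [-62, -64, -28]]
Now row reduce the product.
R2 ← R2 − (31/32)·R1: [0, -63/16, 3]
2 nonzero rows, so rank(AB) = 2.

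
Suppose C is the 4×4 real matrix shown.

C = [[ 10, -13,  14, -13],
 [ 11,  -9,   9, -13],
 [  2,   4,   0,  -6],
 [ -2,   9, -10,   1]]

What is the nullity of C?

0

Row reduce to echelon form.
R2 ← R2 − (11/10)·R1: [0, 53/10, -32/5, 13/10]
R3 ← R3 − (1/5)·R1: [0, 33/5, -14/5, -17/5]
R4 ← R4 + (1/5)·R1: [0, 32/5, -36/5, -8/5]
R3 ← R3 − (66/53)·R2: [0, 0, 274/53, -266/53]
R4 ← R4 − (64/53)·R2: [0, 0, 28/53, -168/53]
R4 ← R4 − (14/137)·R3: [0, 0, 0, -364/137]
4 nonzero rows, so rank(C) = 4.
C has 4 columns; by rank–nullity, nullity = 4 − 4 = 0.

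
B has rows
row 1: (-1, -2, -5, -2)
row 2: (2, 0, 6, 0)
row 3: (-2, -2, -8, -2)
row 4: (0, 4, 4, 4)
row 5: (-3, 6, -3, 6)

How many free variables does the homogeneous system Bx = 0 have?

2

Row reduce to echelon form.
R2 ← R2 + (2)·R1: [0, -4, -4, -4]
R3 ← R3 − (2)·R1: [0, 2, 2, 2]
R5 ← R5 − (3)·R1: [0, 12, 12, 12]
R3 ← R3 + (1/2)·R2: [0, 0, 0, 0]
R4 ← R4 + R2: [0, 0, 0, 0]
R5 ← R5 + (3)·R2: [0, 0, 0, 0]
2 nonzero rows, so rank(B) = 2.
B has 4 columns; by rank–nullity, nullity = 4 − 2 = 2.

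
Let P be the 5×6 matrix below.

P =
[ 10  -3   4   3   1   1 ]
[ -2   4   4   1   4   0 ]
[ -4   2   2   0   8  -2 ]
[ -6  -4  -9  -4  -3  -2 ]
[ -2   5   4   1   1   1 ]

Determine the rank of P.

Row reduce to echelon form.
R2 ← R2 + (1/5)·R1: [0, 17/5, 24/5, 8/5, 21/5, 1/5]
R3 ← R3 + (2/5)·R1: [0, 4/5, 18/5, 6/5, 42/5, -8/5]
R4 ← R4 + (3/5)·R1: [0, -29/5, -33/5, -11/5, -12/5, -7/5]
R5 ← R5 + (1/5)·R1: [0, 22/5, 24/5, 8/5, 6/5, 6/5]
R3 ← R3 − (4/17)·R2: [0, 0, 42/17, 14/17, 126/17, -28/17]
R4 ← R4 + (29/17)·R2: [0, 0, 27/17, 9/17, 81/17, -18/17]
R5 ← R5 − (22/17)·R2: [0, 0, -24/17, -8/17, -72/17, 16/17]
R4 ← R4 − (9/14)·R3: [0, 0, 0, 0, 0, 0]
R5 ← R5 + (4/7)·R3: [0, 0, 0, 0, 0, 0]
Echelon form has 3 nonzero rows, so rank(P) = 3.

3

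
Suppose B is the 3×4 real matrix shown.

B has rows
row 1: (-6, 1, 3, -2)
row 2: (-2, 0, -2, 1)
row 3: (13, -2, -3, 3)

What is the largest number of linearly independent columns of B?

3

Row reduce to echelon form.
R2 ← R2 − (1/3)·R1: [0, -1/3, -3, 5/3]
R3 ← R3 + (13/6)·R1: [0, 1/6, 7/2, -4/3]
R3 ← R3 + (1/2)·R2: [0, 0, 2, -1/2]
Echelon form has 3 nonzero rows, so rank(B) = 3.
The rank gives the maximum number of linearly independent columns: 3.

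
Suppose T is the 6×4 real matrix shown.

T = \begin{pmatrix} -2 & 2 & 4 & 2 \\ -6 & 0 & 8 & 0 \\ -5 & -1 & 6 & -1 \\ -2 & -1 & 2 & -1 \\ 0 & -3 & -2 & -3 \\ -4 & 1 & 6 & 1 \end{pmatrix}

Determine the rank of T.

Row reduce to echelon form.
R2 ← R2 − (3)·R1: [0, -6, -4, -6]
R3 ← R3 − (5/2)·R1: [0, -6, -4, -6]
R4 ← R4 − R1: [0, -3, -2, -3]
R6 ← R6 − (2)·R1: [0, -3, -2, -3]
R3 ← R3 − R2: [0, 0, 0, 0]
R4 ← R4 − (1/2)·R2: [0, 0, 0, 0]
R5 ← R5 − (1/2)·R2: [0, 0, 0, 0]
R6 ← R6 − (1/2)·R2: [0, 0, 0, 0]
Echelon form has 2 nonzero rows, so rank(T) = 2.

2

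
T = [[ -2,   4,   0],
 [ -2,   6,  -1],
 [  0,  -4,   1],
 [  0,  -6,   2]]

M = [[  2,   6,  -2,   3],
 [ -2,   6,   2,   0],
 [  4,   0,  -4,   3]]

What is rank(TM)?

First compute TM:
[[-12,  12,  12,  -6],
 [-20,  24,  20,  -9],
 [ 12, -24, -12,   3],
 [ 20, -36, -20,   6]]
Now row reduce the product.
R2 ← R2 − (5/3)·R1: [0, 4, 0, 1]
R3 ← R3 + R1: [0, -12, 0, -3]
R4 ← R4 + (5/3)·R1: [0, -16, 0, -4]
R3 ← R3 + (3)·R2: [0, 0, 0, 0]
R4 ← R4 + (4)·R2: [0, 0, 0, 0]
2 nonzero rows, so rank(TM) = 2.

2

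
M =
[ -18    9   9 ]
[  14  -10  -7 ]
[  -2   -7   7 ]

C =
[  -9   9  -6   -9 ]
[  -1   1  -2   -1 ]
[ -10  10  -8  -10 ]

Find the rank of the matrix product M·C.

2

First compute MC:
[[ 63, -63,  18,  63],
 [-46,  46,  -8, -46],
 [-45,  45, -30, -45]]
Now row reduce the product.
R2 ← R2 + (46/63)·R1: [0, 0, 36/7, 0]
R3 ← R3 + (5/7)·R1: [0, 0, -120/7, 0]
R3 ← R3 + (10/3)·R2: [0, 0, 0, 0]
2 nonzero rows, so rank(MC) = 2.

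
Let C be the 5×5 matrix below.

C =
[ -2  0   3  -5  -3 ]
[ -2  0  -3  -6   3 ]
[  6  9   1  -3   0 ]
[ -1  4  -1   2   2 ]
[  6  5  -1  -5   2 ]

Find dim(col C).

5

Row reduce to echelon form.
R2 ← R2 − R1: [0, 0, -6, -1, 6]
R3 ← R3 + (3)·R1: [0, 9, 10, -18, -9]
R4 ← R4 − (1/2)·R1: [0, 4, -5/2, 9/2, 7/2]
R5 ← R5 + (3)·R1: [0, 5, 8, -20, -7]
Swap R2 ↔ R3
R4 ← R4 − (4/9)·R2: [0, 0, -125/18, 25/2, 15/2]
R5 ← R5 − (5/9)·R2: [0, 0, 22/9, -10, -2]
R4 ← R4 − (125/108)·R3: [0, 0, 0, 1475/108, 5/9]
R5 ← R5 + (11/27)·R3: [0, 0, 0, -281/27, 4/9]
R5 ← R5 + (1124/1475)·R4: [0, 0, 0, 0, 256/295]
Echelon form has 5 nonzero rows, so rank(C) = 5.
The column space has dimension equal to the rank: 5.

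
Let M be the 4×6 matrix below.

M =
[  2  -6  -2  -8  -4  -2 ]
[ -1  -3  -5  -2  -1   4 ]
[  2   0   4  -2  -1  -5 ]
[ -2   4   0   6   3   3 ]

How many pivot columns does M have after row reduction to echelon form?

Row reduce to echelon form.
R2 ← R2 + (1/2)·R1: [0, -6, -6, -6, -3, 3]
R3 ← R3 − R1: [0, 6, 6, 6, 3, -3]
R4 ← R4 + R1: [0, -2, -2, -2, -1, 1]
R3 ← R3 + R2: [0, 0, 0, 0, 0, 0]
R4 ← R4 − (1/3)·R2: [0, 0, 0, 0, 0, 0]
Echelon form has 2 nonzero rows, so rank(M) = 2.
Each nonzero row contributes one pivot column: 2 pivot columns.

2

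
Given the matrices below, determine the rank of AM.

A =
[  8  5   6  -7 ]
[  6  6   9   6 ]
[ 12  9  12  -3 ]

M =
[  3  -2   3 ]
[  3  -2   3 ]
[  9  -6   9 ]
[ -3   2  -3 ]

First compute AM:
[[114, -76, 114],
 [ 99, -66,  99],
 [180, -120, 180]]
Now row reduce the product.
R2 ← R2 − (33/38)·R1: [0, 0, 0]
R3 ← R3 − (30/19)·R1: [0, 0, 0]
1 nonzero row, so rank(AM) = 1.

1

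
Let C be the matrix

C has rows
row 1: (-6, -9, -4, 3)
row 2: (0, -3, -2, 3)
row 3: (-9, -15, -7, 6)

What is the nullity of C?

Row reduce to echelon form.
R3 ← R3 − (3/2)·R1: [0, -3/2, -1, 3/2]
R3 ← R3 − (1/2)·R2: [0, 0, 0, 0]
2 nonzero rows, so rank(C) = 2.
C has 4 columns; by rank–nullity, nullity = 4 − 2 = 2.

2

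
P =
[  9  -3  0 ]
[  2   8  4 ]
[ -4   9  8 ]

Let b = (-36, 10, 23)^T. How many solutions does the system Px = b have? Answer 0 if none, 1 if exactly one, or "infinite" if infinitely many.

Row reduce the augmented matrix [P | b].
R2 ← R2 − (2/9)·R1: [0, 26/3, 4, 18]
R3 ← R3 + (4/9)·R1: [0, 23/3, 8, 7]
R3 ← R3 − (23/26)·R2: [0, 0, 58/13, -116/13]
The echelon form has 3 nonzero rows, and every pivot lies in the first 3 columns, so rank(P) = rank([P|b]) = 3.
The system is consistent.
rank = 3 = number of unknowns, so the solution is unique.

1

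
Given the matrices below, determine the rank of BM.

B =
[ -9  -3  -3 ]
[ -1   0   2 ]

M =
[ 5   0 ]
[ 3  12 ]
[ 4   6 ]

First compute BM:
[[-66, -54],
 [  3,  12]]
Now row reduce the product.
R2 ← R2 + (1/22)·R1: [0, 105/11]
2 nonzero rows, so rank(BM) = 2.

2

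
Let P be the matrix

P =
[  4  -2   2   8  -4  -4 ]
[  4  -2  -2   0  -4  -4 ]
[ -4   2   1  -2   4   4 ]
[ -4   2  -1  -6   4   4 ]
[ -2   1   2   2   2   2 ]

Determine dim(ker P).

4

Row reduce to echelon form.
R2 ← R2 − R1: [0, 0, -4, -8, 0, 0]
R3 ← R3 + R1: [0, 0, 3, 6, 0, 0]
R4 ← R4 + R1: [0, 0, 1, 2, 0, 0]
R5 ← R5 + (1/2)·R1: [0, 0, 3, 6, 0, 0]
R3 ← R3 + (3/4)·R2: [0, 0, 0, 0, 0, 0]
R4 ← R4 + (1/4)·R2: [0, 0, 0, 0, 0, 0]
R5 ← R5 + (3/4)·R2: [0, 0, 0, 0, 0, 0]
2 nonzero rows, so rank(P) = 2.
P has 6 columns; by rank–nullity, nullity = 6 − 2 = 4.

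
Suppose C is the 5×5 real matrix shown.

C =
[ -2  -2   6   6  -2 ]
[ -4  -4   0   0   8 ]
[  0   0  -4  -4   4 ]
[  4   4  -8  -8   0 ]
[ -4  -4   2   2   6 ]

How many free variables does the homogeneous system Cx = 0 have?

3

Row reduce to echelon form.
R2 ← R2 − (2)·R1: [0, 0, -12, -12, 12]
R4 ← R4 + (2)·R1: [0, 0, 4, 4, -4]
R5 ← R5 − (2)·R1: [0, 0, -10, -10, 10]
R3 ← R3 − (1/3)·R2: [0, 0, 0, 0, 0]
R4 ← R4 + (1/3)·R2: [0, 0, 0, 0, 0]
R5 ← R5 − (5/6)·R2: [0, 0, 0, 0, 0]
2 nonzero rows, so rank(C) = 2.
C has 5 columns; by rank–nullity, nullity = 5 − 2 = 3.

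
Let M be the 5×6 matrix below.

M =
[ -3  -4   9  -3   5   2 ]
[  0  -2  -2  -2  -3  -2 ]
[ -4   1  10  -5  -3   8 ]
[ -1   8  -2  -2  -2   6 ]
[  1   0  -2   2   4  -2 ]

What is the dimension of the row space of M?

Row reduce to echelon form.
R3 ← R3 − (4/3)·R1: [0, 19/3, -2, -1, -29/3, 16/3]
R4 ← R4 − (1/3)·R1: [0, 28/3, -5, -1, -11/3, 16/3]
R5 ← R5 + (1/3)·R1: [0, -4/3, 1, 1, 17/3, -4/3]
R3 ← R3 + (19/6)·R2: [0, 0, -25/3, -22/3, -115/6, -1]
R4 ← R4 + (14/3)·R2: [0, 0, -43/3, -31/3, -53/3, -4]
R5 ← R5 − (2/3)·R2: [0, 0, 7/3, 7/3, 23/3, 0]
R4 ← R4 − (43/25)·R3: [0, 0, 0, 57/25, 153/10, -57/25]
R5 ← R5 + (7/25)·R3: [0, 0, 0, 7/25, 23/10, -7/25]
R5 ← R5 − (7/57)·R4: [0, 0, 0, 0, 8/19, 0]
Echelon form has 5 nonzero rows, so rank(M) = 5.
The row space has dimension equal to the rank: 5.

5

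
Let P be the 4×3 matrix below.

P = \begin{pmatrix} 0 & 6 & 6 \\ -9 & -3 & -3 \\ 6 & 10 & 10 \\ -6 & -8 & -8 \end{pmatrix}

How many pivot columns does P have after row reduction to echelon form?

2

Row reduce to echelon form.
Swap R1 ↔ R2
R3 ← R3 + (2/3)·R1: [0, 8, 8]
R4 ← R4 − (2/3)·R1: [0, -6, -6]
R3 ← R3 − (4/3)·R2: [0, 0, 0]
R4 ← R4 + R2: [0, 0, 0]
Echelon form has 2 nonzero rows, so rank(P) = 2.
Each nonzero row contributes one pivot column: 2 pivot columns.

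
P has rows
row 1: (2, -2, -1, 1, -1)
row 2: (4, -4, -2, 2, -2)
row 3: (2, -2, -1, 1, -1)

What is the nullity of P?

4

Row reduce to echelon form.
R2 ← R2 − (2)·R1: [0, 0, 0, 0, 0]
R3 ← R3 − R1: [0, 0, 0, 0, 0]
1 nonzero row, so rank(P) = 1.
P has 5 columns; by rank–nullity, nullity = 5 − 1 = 4.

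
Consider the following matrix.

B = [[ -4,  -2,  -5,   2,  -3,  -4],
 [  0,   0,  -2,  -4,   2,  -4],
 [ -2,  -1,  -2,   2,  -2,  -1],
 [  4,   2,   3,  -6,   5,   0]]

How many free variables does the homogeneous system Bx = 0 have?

Row reduce to echelon form.
R3 ← R3 − (1/2)·R1: [0, 0, 1/2, 1, -1/2, 1]
R4 ← R4 + R1: [0, 0, -2, -4, 2, -4]
R3 ← R3 + (1/4)·R2: [0, 0, 0, 0, 0, 0]
R4 ← R4 − R2: [0, 0, 0, 0, 0, 0]
2 nonzero rows, so rank(B) = 2.
B has 6 columns; by rank–nullity, nullity = 6 − 2 = 4.

4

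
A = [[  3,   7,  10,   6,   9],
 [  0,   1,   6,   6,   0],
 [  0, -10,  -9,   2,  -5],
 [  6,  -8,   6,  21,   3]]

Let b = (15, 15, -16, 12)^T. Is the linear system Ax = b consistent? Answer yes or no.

Row reduce the augmented matrix [A | b].
R4 ← R4 − (2)·R1: [0, -22, -14, 9, -15, -18]
R3 ← R3 + (10)·R2: [0, 0, 51, 62, -5, 134]
R4 ← R4 + (22)·R2: [0, 0, 118, 141, -15, 312]
R4 ← R4 − (118/51)·R3: [0, 0, 0, -125/51, -175/51, 100/51]
The echelon form has 4 nonzero rows, and every pivot lies in the first 5 columns, so rank(A) = rank([A|b]) = 4.
The system is consistent.

yes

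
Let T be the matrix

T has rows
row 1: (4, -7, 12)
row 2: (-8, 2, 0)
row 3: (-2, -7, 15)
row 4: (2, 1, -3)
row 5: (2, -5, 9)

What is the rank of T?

2

Row reduce to echelon form.
R2 ← R2 + (2)·R1: [0, -12, 24]
R3 ← R3 + (1/2)·R1: [0, -21/2, 21]
R4 ← R4 − (1/2)·R1: [0, 9/2, -9]
R5 ← R5 − (1/2)·R1: [0, -3/2, 3]
R3 ← R3 − (7/8)·R2: [0, 0, 0]
R4 ← R4 + (3/8)·R2: [0, 0, 0]
R5 ← R5 − (1/8)·R2: [0, 0, 0]
Echelon form has 2 nonzero rows, so rank(T) = 2.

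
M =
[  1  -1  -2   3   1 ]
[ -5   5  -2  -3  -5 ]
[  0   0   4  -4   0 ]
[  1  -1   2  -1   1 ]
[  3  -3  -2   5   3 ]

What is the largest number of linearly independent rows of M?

Row reduce to echelon form.
R2 ← R2 + (5)·R1: [0, 0, -12, 12, 0]
R4 ← R4 − R1: [0, 0, 4, -4, 0]
R5 ← R5 − (3)·R1: [0, 0, 4, -4, 0]
R3 ← R3 + (1/3)·R2: [0, 0, 0, 0, 0]
R4 ← R4 + (1/3)·R2: [0, 0, 0, 0, 0]
R5 ← R5 + (1/3)·R2: [0, 0, 0, 0, 0]
Echelon form has 2 nonzero rows, so rank(M) = 2.
The rank gives the maximum number of linearly independent rows: 2.

2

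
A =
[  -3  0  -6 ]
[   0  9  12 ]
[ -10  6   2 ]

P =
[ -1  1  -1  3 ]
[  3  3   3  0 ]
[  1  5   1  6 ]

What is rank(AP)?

First compute AP:
[[ -3, -33,  -3, -45],
 [ 39,  87,  39,  72],
 [ 30,  18,  30, -18]]
Now row reduce the product.
R2 ← R2 + (13)·R1: [0, -342, 0, -513]
R3 ← R3 + (10)·R1: [0, -312, 0, -468]
R3 ← R3 − (52/57)·R2: [0, 0, 0, 0]
2 nonzero rows, so rank(AP) = 2.

2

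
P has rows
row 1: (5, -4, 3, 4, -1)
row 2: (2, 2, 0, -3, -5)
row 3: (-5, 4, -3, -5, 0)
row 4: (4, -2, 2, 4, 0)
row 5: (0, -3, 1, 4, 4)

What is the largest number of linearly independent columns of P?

3

Row reduce to echelon form.
R2 ← R2 − (2/5)·R1: [0, 18/5, -6/5, -23/5, -23/5]
R3 ← R3 + R1: [0, 0, 0, -1, -1]
R4 ← R4 − (4/5)·R1: [0, 6/5, -2/5, 4/5, 4/5]
R4 ← R4 − (1/3)·R2: [0, 0, 0, 7/3, 7/3]
R5 ← R5 + (5/6)·R2: [0, 0, 0, 1/6, 1/6]
R4 ← R4 + (7/3)·R3: [0, 0, 0, 0, 0]
R5 ← R5 + (1/6)·R3: [0, 0, 0, 0, 0]
Echelon form has 3 nonzero rows, so rank(P) = 3.
The rank gives the maximum number of linearly independent columns: 3.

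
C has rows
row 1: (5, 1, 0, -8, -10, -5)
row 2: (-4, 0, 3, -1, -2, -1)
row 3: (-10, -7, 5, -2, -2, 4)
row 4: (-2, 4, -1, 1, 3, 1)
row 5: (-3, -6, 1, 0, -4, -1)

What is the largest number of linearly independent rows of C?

5

Row reduce to echelon form.
R2 ← R2 + (4/5)·R1: [0, 4/5, 3, -37/5, -10, -5]
R3 ← R3 + (2)·R1: [0, -5, 5, -18, -22, -6]
R4 ← R4 + (2/5)·R1: [0, 22/5, -1, -11/5, -1, -1]
R5 ← R5 + (3/5)·R1: [0, -27/5, 1, -24/5, -10, -4]
R3 ← R3 + (25/4)·R2: [0, 0, 95/4, -257/4, -169/2, -149/4]
R4 ← R4 − (11/2)·R2: [0, 0, -35/2, 77/2, 54, 53/2]
R5 ← R5 + (27/4)·R2: [0, 0, 85/4, -219/4, -155/2, -151/4]
R4 ← R4 + (14/19)·R3: [0, 0, 0, -168/19, -157/19, -18/19]
R5 ← R5 − (17/19)·R3: [0, 0, 0, 52/19, -36/19, -84/19]
R5 ← R5 + (13/42)·R4: [0, 0, 0, 0, -187/42, -33/7]
Echelon form has 5 nonzero rows, so rank(C) = 5.
The rank gives the maximum number of linearly independent rows: 5.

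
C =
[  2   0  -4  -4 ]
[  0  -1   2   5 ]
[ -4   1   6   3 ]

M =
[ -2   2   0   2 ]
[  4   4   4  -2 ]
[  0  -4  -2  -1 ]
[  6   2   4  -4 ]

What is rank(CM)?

First compute CM:
[[-28,  12,  -8,  24],
 [ 26,  -2,  12, -20],
 [ 30, -22,   4, -28]]
Now row reduce the product.
R2 ← R2 + (13/14)·R1: [0, 64/7, 32/7, 16/7]
R3 ← R3 + (15/14)·R1: [0, -64/7, -32/7, -16/7]
R3 ← R3 + R2: [0, 0, 0, 0]
2 nonzero rows, so rank(CM) = 2.

2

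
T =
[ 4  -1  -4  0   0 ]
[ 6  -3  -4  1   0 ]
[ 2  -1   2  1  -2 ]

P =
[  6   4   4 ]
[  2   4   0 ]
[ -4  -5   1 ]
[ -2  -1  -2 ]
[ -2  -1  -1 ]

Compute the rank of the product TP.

3

First compute TP:
[[ 38,  32,  12],
 [ 44,  31,  18],
 [  4,  -5,  10]]
Now row reduce the product.
R2 ← R2 − (22/19)·R1: [0, -115/19, 78/19]
R3 ← R3 − (2/19)·R1: [0, -159/19, 166/19]
R3 ← R3 − (159/115)·R2: [0, 0, 352/115]
3 nonzero rows, so rank(TP) = 3.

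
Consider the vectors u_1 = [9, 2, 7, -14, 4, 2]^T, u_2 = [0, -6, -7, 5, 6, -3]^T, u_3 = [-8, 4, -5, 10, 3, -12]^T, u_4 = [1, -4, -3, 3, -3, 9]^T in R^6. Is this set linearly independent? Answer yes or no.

yes

Form the matrix with these vectors as rows and row reduce.
R3 ← R3 + (8/9)·R1: [0, 52/9, 11/9, -22/9, 59/9, -92/9]
R4 ← R4 − (1/9)·R1: [0, -38/9, -34/9, 41/9, -31/9, 79/9]
R3 ← R3 + (26/27)·R2: [0, 0, -149/27, 64/27, 37/3, -118/9]
R4 ← R4 − (19/27)·R2: [0, 0, 31/27, 28/27, -23/3, 98/9]
R4 ← R4 + (31/149)·R3: [0, 0, 0, 228/149, -760/149, 1216/149]
4 nonzero rows, so the 4 vectors span a space of dimension 4.
Since 4 = 4, the vectors are linearly independent.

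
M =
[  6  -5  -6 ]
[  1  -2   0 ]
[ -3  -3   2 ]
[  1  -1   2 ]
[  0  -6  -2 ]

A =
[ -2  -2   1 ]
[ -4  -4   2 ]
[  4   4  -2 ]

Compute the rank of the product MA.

1

First compute MA:
[[-16, -16,   8],
 [  6,   6,  -3],
 [ 26,  26, -13],
 [ 10,  10,  -5],
 [ 16,  16,  -8]]
Now row reduce the product.
R2 ← R2 + (3/8)·R1: [0, 0, 0]
R3 ← R3 + (13/8)·R1: [0, 0, 0]
R4 ← R4 + (5/8)·R1: [0, 0, 0]
R5 ← R5 + R1: [0, 0, 0]
1 nonzero row, so rank(MA) = 1.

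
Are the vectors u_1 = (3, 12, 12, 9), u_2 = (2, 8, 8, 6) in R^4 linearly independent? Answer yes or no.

no

Form the matrix with these vectors as rows and row reduce.
R2 ← R2 − (2/3)·R1: [0, 0, 0, 0]
1 nonzero row, so the 2 vectors span a space of dimension 1.
Since 1 < 2, the vectors are linearly dependent.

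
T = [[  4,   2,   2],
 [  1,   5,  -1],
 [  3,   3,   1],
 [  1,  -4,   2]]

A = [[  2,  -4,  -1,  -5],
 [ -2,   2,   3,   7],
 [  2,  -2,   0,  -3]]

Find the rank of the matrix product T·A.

2

First compute TA:
[[  8, -16,   2, -12],
 [-10,   8,  14,  33],
 [  2,  -8,   6,   3],
 [ 14, -16, -13, -39]]
Now row reduce the product.
R2 ← R2 + (5/4)·R1: [0, -12, 33/2, 18]
R3 ← R3 − (1/4)·R1: [0, -4, 11/2, 6]
R4 ← R4 − (7/4)·R1: [0, 12, -33/2, -18]
R3 ← R3 − (1/3)·R2: [0, 0, 0, 0]
R4 ← R4 + R2: [0, 0, 0, 0]
2 nonzero rows, so rank(TA) = 2.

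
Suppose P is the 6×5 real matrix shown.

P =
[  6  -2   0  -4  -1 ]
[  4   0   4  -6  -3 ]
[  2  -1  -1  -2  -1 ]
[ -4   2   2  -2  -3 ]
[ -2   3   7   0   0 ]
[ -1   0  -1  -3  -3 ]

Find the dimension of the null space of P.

2

Row reduce to echelon form.
R2 ← R2 − (2/3)·R1: [0, 4/3, 4, -10/3, -7/3]
R3 ← R3 − (1/3)·R1: [0, -1/3, -1, -2/3, -2/3]
R4 ← R4 + (2/3)·R1: [0, 2/3, 2, -14/3, -11/3]
R5 ← R5 + (1/3)·R1: [0, 7/3, 7, -4/3, -1/3]
R6 ← R6 + (1/6)·R1: [0, -1/3, -1, -11/3, -19/6]
R3 ← R3 + (1/4)·R2: [0, 0, 0, -3/2, -5/4]
R4 ← R4 − (1/2)·R2: [0, 0, 0, -3, -5/2]
R5 ← R5 − (7/4)·R2: [0, 0, 0, 9/2, 15/4]
R6 ← R6 + (1/4)·R2: [0, 0, 0, -9/2, -15/4]
R4 ← R4 − (2)·R3: [0, 0, 0, 0, 0]
R5 ← R5 + (3)·R3: [0, 0, 0, 0, 0]
R6 ← R6 − (3)·R3: [0, 0, 0, 0, 0]
3 nonzero rows, so rank(P) = 3.
P has 5 columns; by rank–nullity, nullity = 5 − 3 = 2.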